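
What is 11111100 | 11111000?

OR: 1 when either bit is 1
  11111100
| 11111000
----------
  11111100
Decimal: 252 | 248 = 252



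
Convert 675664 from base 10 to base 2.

Using repeated division by 2:
675664 ÷ 2 = 337832 remainder 0
337832 ÷ 2 = 168916 remainder 0
168916 ÷ 2 = 84458 remainder 0
84458 ÷ 2 = 42229 remainder 0
42229 ÷ 2 = 21114 remainder 1
21114 ÷ 2 = 10557 remainder 0
10557 ÷ 2 = 5278 remainder 1
5278 ÷ 2 = 2639 remainder 0
2639 ÷ 2 = 1319 remainder 1
1319 ÷ 2 = 659 remainder 1
659 ÷ 2 = 329 remainder 1
329 ÷ 2 = 164 remainder 1
164 ÷ 2 = 82 remainder 0
82 ÷ 2 = 41 remainder 0
41 ÷ 2 = 20 remainder 1
20 ÷ 2 = 10 remainder 0
10 ÷ 2 = 5 remainder 0
5 ÷ 2 = 2 remainder 1
2 ÷ 2 = 1 remainder 0
1 ÷ 2 = 0 remainder 1
Reading remainders bottom to top: 10100100111101010000



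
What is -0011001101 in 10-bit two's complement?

Original: 0011001101
Step 1 - Invert all bits: 1100110010
Step 2 - Add 1: 1100110011
Verification: 0011001101 + 1100110011 = 10000000000; discarding the end carry (carry out of the top bit) leaves the 10-bit value 0000000000, as required for x + (-x)



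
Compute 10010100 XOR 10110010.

XOR: 1 when bits differ
  10010100
^ 10110010
----------
  00100110
Decimal: 148 ^ 178 = 38



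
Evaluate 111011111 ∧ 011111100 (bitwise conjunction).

AND: 1 only when both bits are 1
  111011111
& 011111100
-----------
  011011100
Decimal: 479 & 252 = 220



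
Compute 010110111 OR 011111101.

OR: 1 when either bit is 1
  010110111
| 011111101
-----------
  011111111
Decimal: 183 | 253 = 255



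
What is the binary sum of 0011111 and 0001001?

Add column by column from the right: bit + bit + carry-in; write the sum mod 2, carry 1 when the sum is 2 or 3.
carry:  0111110
        0011111
+       0001001
---------------
       00101000
(the carry out of the leftmost column, 0, becomes the leading bit)
Decimal check:
  0011111 = 16 + 8 + 4 + 2 + 1 = 31
  0001001 = 8 + 1 = 9
  31 + 9 = 40, and 00101000 = 32 + 8 = 40 ✓



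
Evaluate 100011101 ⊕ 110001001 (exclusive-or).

XOR: 1 when bits differ
  100011101
^ 110001001
-----------
  010010100
Decimal: 285 ^ 393 = 148



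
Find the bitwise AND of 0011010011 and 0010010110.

AND: 1 only when both bits are 1
  0011010011
& 0010010110
------------
  0010010010
Decimal: 211 & 150 = 146



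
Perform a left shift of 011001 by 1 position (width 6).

Original: 011001 (decimal 25)
Shift left by 1 position
Append 1 zero on the right
Result: 110010 (decimal 50)
Equivalent: 25 << 1 = 25 × 2^1 = 50



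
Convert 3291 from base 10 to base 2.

Using repeated division by 2:
3291 ÷ 2 = 1645 remainder 1
1645 ÷ 2 = 822 remainder 1
822 ÷ 2 = 411 remainder 0
411 ÷ 2 = 205 remainder 1
205 ÷ 2 = 102 remainder 1
102 ÷ 2 = 51 remainder 0
51 ÷ 2 = 25 remainder 1
25 ÷ 2 = 12 remainder 1
12 ÷ 2 = 6 remainder 0
6 ÷ 2 = 3 remainder 0
3 ÷ 2 = 1 remainder 1
1 ÷ 2 = 0 remainder 1
Reading remainders bottom to top: 110011011011



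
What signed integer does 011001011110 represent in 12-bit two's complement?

Binary: 011001011110
Sign bit: 0 (non-negative)
Read directly as an unsigned value:
011001011110 = 1024 + 512 + 64 + 16 + 8 + 4 + 2 = 1630
Value: 1630



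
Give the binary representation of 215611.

Using repeated division by 2:
215611 ÷ 2 = 107805 remainder 1
107805 ÷ 2 = 53902 remainder 1
53902 ÷ 2 = 26951 remainder 0
26951 ÷ 2 = 13475 remainder 1
13475 ÷ 2 = 6737 remainder 1
6737 ÷ 2 = 3368 remainder 1
3368 ÷ 2 = 1684 remainder 0
1684 ÷ 2 = 842 remainder 0
842 ÷ 2 = 421 remainder 0
421 ÷ 2 = 210 remainder 1
210 ÷ 2 = 105 remainder 0
105 ÷ 2 = 52 remainder 1
52 ÷ 2 = 26 remainder 0
26 ÷ 2 = 13 remainder 0
13 ÷ 2 = 6 remainder 1
6 ÷ 2 = 3 remainder 0
3 ÷ 2 = 1 remainder 1
1 ÷ 2 = 0 remainder 1
Reading remainders bottom to top: 110100101000111011



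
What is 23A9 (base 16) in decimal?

Expand by place value (powers of 16):
Digit values: A = 10
23A9 = 2 × 16^3 + 3 × 16^2 + 10 × 16^1 + 9 × 16^0
= 2 × 4096 + 3 × 256 + 10 × 16 + 9 × 1
= 8192 + 768 + 160 + 9
= 9129



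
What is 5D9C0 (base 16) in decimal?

Expand by place value (powers of 16):
Digit values: D = 13, C = 12
5D9C0 = 5 × 16^4 + 13 × 16^3 + 9 × 16^2 + 12 × 16^1 + 0 × 16^0
= 5 × 65536 + 13 × 4096 + 9 × 256 + 12 × 16 + 0 × 1
= 327680 + 53248 + 2304 + 192 + 0
= 383424



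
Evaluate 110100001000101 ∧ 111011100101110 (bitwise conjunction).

AND: 1 only when both bits are 1
  110100001000101
& 111011100101110
-----------------
  110000000000100
Decimal: 26693 & 30510 = 24580



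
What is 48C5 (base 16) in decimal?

Expand by place value (powers of 16):
Digit values: C = 12
48C5 = 4 × 16^3 + 8 × 16^2 + 12 × 16^1 + 5 × 16^0
= 4 × 4096 + 8 × 256 + 12 × 16 + 5 × 1
= 16384 + 2048 + 192 + 5
= 18629



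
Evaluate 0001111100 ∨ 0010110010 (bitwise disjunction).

OR: 1 when either bit is 1
  0001111100
| 0010110010
------------
  0011111110
Decimal: 124 | 178 = 254



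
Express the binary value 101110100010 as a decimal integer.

Sum of powers of 2 for each 1-bit:
2^1 + 2^5 + 2^7 + 2^8 + 2^9 + 2^11
= 2 + 32 + 128 + 256 + 512 + 2048
= 2978



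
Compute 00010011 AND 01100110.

AND: 1 only when both bits are 1
  00010011
& 01100110
----------
  00000010
Decimal: 19 & 102 = 2



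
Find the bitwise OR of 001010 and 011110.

OR: 1 when either bit is 1
  001010
| 011110
--------
  011110
Decimal: 10 | 30 = 30



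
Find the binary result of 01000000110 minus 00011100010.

Method 1 - Direct subtraction (column by column from the right: bit − bit − borrow-in; if negative, add 2 and borrow 1 from the next column):
borrow: 01111000000
        01000000110
-       00011100010
-------------------
        00100100100

Method 2 - Add two's complement:
Two's complement of 00011100010: invert → 11100011101, add 1 → 11100011110
  01000000110
+ 11100011110
-------------
 100100100100  (end carry out of the top bit = 1)
Discarding the end carry: 00100100100
Decimal check:
  01000000110 = 512 + 4 + 2 = 518
  00011100010 = 128 + 64 + 32 + 2 = 226
  518 - 226 = 292, and 00100100100 = 256 + 32 + 4 = 292 ✓



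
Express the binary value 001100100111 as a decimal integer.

Sum of powers of 2 for each 1-bit:
2^0 + 2^1 + 2^2 + 2^5 + 2^8 + 2^9
= 1 + 2 + 4 + 32 + 256 + 512
= 807



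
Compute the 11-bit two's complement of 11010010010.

Original (sign bit 1, negative): 11010010010
Step 1 - Invert all bits: 00101101101
Step 2 - Add 1: 00101101110
Verification: 11010010010 + 00101101110 = 100000000000; discarding the end carry (carry out of the top bit) leaves the 11-bit value 00000000000, as required for x + (-x)



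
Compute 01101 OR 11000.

OR: 1 when either bit is 1
  01101
| 11000
-------
  11101
Decimal: 13 | 24 = 29



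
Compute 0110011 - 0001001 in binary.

Method 1 - Direct subtraction (column by column from the right: bit − bit − borrow-in; if negative, add 2 and borrow 1 from the next column):
borrow: 0010000
        0110011
-       0001001
---------------
        0101010

Method 2 - Add two's complement:
Two's complement of 0001001: invert → 1110110, add 1 → 1110111
  0110011
+ 1110111
---------
 10101010  (end carry out of the top bit = 1)
Discarding the end carry: 0101010
Decimal check:
  0110011 = 32 + 16 + 2 + 1 = 51
  0001001 = 8 + 1 = 9
  51 - 9 = 42, and 0101010 = 32 + 8 + 2 = 42 ✓



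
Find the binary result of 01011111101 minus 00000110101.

Method 1 - Direct subtraction (column by column from the right: bit − bit − borrow-in; if negative, add 2 and borrow 1 from the next column):
borrow: 00000000000
        01011111101
-       00000110101
-------------------
        01011001000

Method 2 - Add two's complement:
Two's complement of 00000110101: invert → 11111001010, add 1 → 11111001011
  01011111101
+ 11111001011
-------------
 101011001000  (end carry out of the top bit = 1)
Discarding the end carry: 01011001000
Decimal check:
  01011111101 = 512 + 128 + 64 + 32 + 16 + 8 + 4 + 1 = 765
  00000110101 = 32 + 16 + 4 + 1 = 53
  765 - 53 = 712, and 01011001000 = 512 + 128 + 64 + 8 = 712 ✓



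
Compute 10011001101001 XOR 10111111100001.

XOR: 1 when bits differ
  10011001101001
^ 10111111100001
----------------
  00100110001000
Decimal: 9833 ^ 12257 = 2440



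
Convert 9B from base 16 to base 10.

Expand by place value (powers of 16):
Digit values: B = 11
9B = 9 × 16^1 + 11 × 16^0
= 9 × 16 + 11 × 1
= 144 + 11
= 155



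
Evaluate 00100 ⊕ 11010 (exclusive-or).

XOR: 1 when bits differ
  00100
^ 11010
-------
  11110
Decimal: 4 ^ 26 = 30



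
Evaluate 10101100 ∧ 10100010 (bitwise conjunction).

AND: 1 only when both bits are 1
  10101100
& 10100010
----------
  10100000
Decimal: 172 & 162 = 160



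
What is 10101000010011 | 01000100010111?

OR: 1 when either bit is 1
  10101000010011
| 01000100010111
----------------
  11101100010111
Decimal: 10771 | 4375 = 15127



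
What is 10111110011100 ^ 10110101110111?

XOR: 1 when bits differ
  10111110011100
^ 10110101110111
----------------
  00001011101011
Decimal: 12188 ^ 11639 = 747



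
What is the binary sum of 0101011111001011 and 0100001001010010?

Add column by column from the right: bit + bit + carry-in; write the sum mod 2, carry 1 when the sum is 2 or 3.
carry:  1000111110000100
        0101011111001011
+       0100001001010010
------------------------
       01001101000011101
(the carry out of the leftmost column, 0, becomes the leading bit)
Decimal check:
  0101011111001011 = 16384 + 4096 + 1024 + 512 + 256 + 128 + 64 + 8 + 2 + 1 = 22475
  0100001001010010 = 16384 + 512 + 64 + 16 + 2 = 16978
  22475 + 16978 = 39453, and 01001101000011101 = 32768 + 4096 + 2048 + 512 + 16 + 8 + 4 + 1 = 39453 ✓



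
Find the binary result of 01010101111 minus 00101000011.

Method 1 - Direct subtraction (column by column from the right: bit − bit − borrow-in; if negative, add 2 and borrow 1 from the next column):
borrow: 01010000000
        01010101111
-       00101000011
-------------------
        00101101100

Method 2 - Add two's complement:
Two's complement of 00101000011: invert → 11010111100, add 1 → 11010111101
  01010101111
+ 11010111101
-------------
 100101101100  (end carry out of the top bit = 1)
Discarding the end carry: 00101101100
Decimal check:
  01010101111 = 512 + 128 + 32 + 8 + 4 + 2 + 1 = 687
  00101000011 = 256 + 64 + 2 + 1 = 323
  687 - 323 = 364, and 00101101100 = 256 + 64 + 32 + 8 + 4 = 364 ✓



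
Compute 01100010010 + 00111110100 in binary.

Add column by column from the right: bit + bit + carry-in; write the sum mod 2, carry 1 when the sum is 2 or 3.
carry:  11111100000
        01100010010
+       00111110100
-------------------
       010100000110
(the carry out of the leftmost column, 0, becomes the leading bit)
Decimal check:
  01100010010 = 512 + 256 + 16 + 2 = 786
  00111110100 = 256 + 128 + 64 + 32 + 16 + 4 = 500
  786 + 500 = 1286, and 010100000110 = 1024 + 256 + 4 + 2 = 1286 ✓



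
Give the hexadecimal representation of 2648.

Using repeated division by 16 (digits 10–15 are A–F):
2648 ÷ 16 = 165 remainder 8
165 ÷ 16 = 10 remainder 5
10 ÷ 16 = 0 remainder 10 (A)
Reading remainders bottom to top: A58



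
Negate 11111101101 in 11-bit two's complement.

Original (sign bit 1, negative): 11111101101
Step 1 - Invert all bits: 00000010010
Step 2 - Add 1: 00000010011
Verification: 11111101101 + 00000010011 = 100000000000; discarding the end carry (carry out of the top bit) leaves the 11-bit value 00000000000, as required for x + (-x)



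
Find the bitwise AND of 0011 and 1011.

AND: 1 only when both bits are 1
  0011
& 1011
------
  0011
Decimal: 3 & 11 = 3



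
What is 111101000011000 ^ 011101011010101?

XOR: 1 when bits differ
  111101000011000
^ 011101011010101
-----------------
  100000011001101
Decimal: 31256 ^ 15061 = 16589



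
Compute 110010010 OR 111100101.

OR: 1 when either bit is 1
  110010010
| 111100101
-----------
  111110111
Decimal: 402 | 485 = 503



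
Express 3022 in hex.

Using repeated division by 16 (digits 10–15 are A–F):
3022 ÷ 16 = 188 remainder 14 (E)
188 ÷ 16 = 11 remainder 12 (C)
11 ÷ 16 = 0 remainder 11 (B)
Reading remainders bottom to top: BCE



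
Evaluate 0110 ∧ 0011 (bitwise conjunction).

AND: 1 only when both bits are 1
  0110
& 0011
------
  0010
Decimal: 6 & 3 = 2



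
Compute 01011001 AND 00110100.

AND: 1 only when both bits are 1
  01011001
& 00110100
----------
  00010000
Decimal: 89 & 52 = 16



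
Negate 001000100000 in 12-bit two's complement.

Original: 001000100000
Step 1 - Invert all bits: 110111011111
Step 2 - Add 1: 110111100000
Verification: 001000100000 + 110111100000 = 1000000000000; discarding the end carry (carry out of the top bit) leaves the 12-bit value 000000000000, as required for x + (-x)



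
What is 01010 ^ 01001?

XOR: 1 when bits differ
  01010
^ 01001
-------
  00011
Decimal: 10 ^ 9 = 3



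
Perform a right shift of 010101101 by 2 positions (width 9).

Original: 010101101 (decimal 173)
Shift right by 2 positions
Drop the 2 low bits; fill with zeros on the left
Result: 000101011 (decimal 43)
Equivalent: 173 >> 2 = 173 ÷ 2^2 = 43



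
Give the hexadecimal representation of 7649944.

Using repeated division by 16 (digits 10–15 are A–F):
7649944 ÷ 16 = 478121 remainder 8
478121 ÷ 16 = 29882 remainder 9
29882 ÷ 16 = 1867 remainder 10 (A)
1867 ÷ 16 = 116 remainder 11 (B)
116 ÷ 16 = 7 remainder 4
7 ÷ 16 = 0 remainder 7
Reading remainders bottom to top: 74BA98



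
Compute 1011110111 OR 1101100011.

OR: 1 when either bit is 1
  1011110111
| 1101100011
------------
  1111110111
Decimal: 759 | 867 = 1015



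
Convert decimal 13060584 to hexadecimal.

Using repeated division by 16 (digits 10–15 are A–F):
13060584 ÷ 16 = 816286 remainder 8
816286 ÷ 16 = 51017 remainder 14 (E)
51017 ÷ 16 = 3188 remainder 9
3188 ÷ 16 = 199 remainder 4
199 ÷ 16 = 12 remainder 7
12 ÷ 16 = 0 remainder 12 (C)
Reading remainders bottom to top: C749E8



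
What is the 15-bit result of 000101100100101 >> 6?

Original: 000101100100101 (decimal 2853)
Shift right by 6 positions
Drop the 6 low bits; fill with zeros on the left
Result: 000000000101100 (decimal 44)
Equivalent: 2853 >> 6 = 2853 ÷ 2^6 = 44



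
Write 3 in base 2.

Using repeated division by 2:
3 ÷ 2 = 1 remainder 1
1 ÷ 2 = 0 remainder 1
Reading remainders bottom to top: 11



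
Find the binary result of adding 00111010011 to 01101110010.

Add column by column from the right: bit + bit + carry-in; write the sum mod 2, carry 1 when the sum is 2 or 3.
carry:  11111100100
        00111010011
+       01101110010
-------------------
       010101000101
(the carry out of the leftmost column, 0, becomes the leading bit)
Decimal check:
  00111010011 = 256 + 128 + 64 + 16 + 2 + 1 = 467
  01101110010 = 512 + 256 + 64 + 32 + 16 + 2 = 882
  467 + 882 = 1349, and 010101000101 = 1024 + 256 + 64 + 4 + 1 = 1349 ✓



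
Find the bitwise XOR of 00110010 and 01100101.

XOR: 1 when bits differ
  00110010
^ 01100101
----------
  01010111
Decimal: 50 ^ 101 = 87



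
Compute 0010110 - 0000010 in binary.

Method 1 - Direct subtraction (column by column from the right: bit − bit − borrow-in; if negative, add 2 and borrow 1 from the next column):
borrow: 0000000
        0010110
-       0000010
---------------
        0010100

Method 2 - Add two's complement:
Two's complement of 0000010: invert → 1111101, add 1 → 1111110
  0010110
+ 1111110
---------
 10010100  (end carry out of the top bit = 1)
Discarding the end carry: 0010100
Decimal check:
  0010110 = 16 + 4 + 2 = 22
  0000010 = 2
  22 - 2 = 20, and 0010100 = 16 + 4 = 20 ✓



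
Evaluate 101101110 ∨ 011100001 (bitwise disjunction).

OR: 1 when either bit is 1
  101101110
| 011100001
-----------
  111101111
Decimal: 366 | 225 = 495



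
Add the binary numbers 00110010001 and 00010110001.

Add column by column from the right: bit + bit + carry-in; write the sum mod 2, carry 1 when the sum is 2 or 3.
carry:  01101100010
        00110010001
+       00010110001
-------------------
       001001000010
(the carry out of the leftmost column, 0, becomes the leading bit)
Decimal check:
  00110010001 = 256 + 128 + 16 + 1 = 401
  00010110001 = 128 + 32 + 16 + 1 = 177
  401 + 177 = 578, and 001001000010 = 512 + 64 + 2 = 578 ✓



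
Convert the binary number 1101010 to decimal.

Sum of powers of 2 for each 1-bit:
2^1 + 2^3 + 2^5 + 2^6
= 2 + 8 + 32 + 64
= 106



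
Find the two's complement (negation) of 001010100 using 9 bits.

Original: 001010100
Step 1 - Invert all bits: 110101011
Step 2 - Add 1: 110101100
Verification: 001010100 + 110101100 = 1000000000; discarding the end carry (carry out of the top bit) leaves the 9-bit value 000000000, as required for x + (-x)



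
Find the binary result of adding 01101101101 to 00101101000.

Add column by column from the right: bit + bit + carry-in; write the sum mod 2, carry 1 when the sum is 2 or 3.
carry:  11011010000
        01101101101
+       00101101000
-------------------
       010011010101
(the carry out of the leftmost column, 0, becomes the leading bit)
Decimal check:
  01101101101 = 512 + 256 + 64 + 32 + 8 + 4 + 1 = 877
  00101101000 = 256 + 64 + 32 + 8 = 360
  877 + 360 = 1237, and 010011010101 = 1024 + 128 + 64 + 16 + 4 + 1 = 1237 ✓



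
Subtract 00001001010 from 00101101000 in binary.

Method 1 - Direct subtraction (column by column from the right: bit − bit − borrow-in; if negative, add 2 and borrow 1 from the next column):
borrow: 00000111100
        00101101000
-       00001001010
-------------------
        00100011110

Method 2 - Add two's complement:
Two's complement of 00001001010: invert → 11110110101, add 1 → 11110110110
  00101101000
+ 11110110110
-------------
 100100011110  (end carry out of the top bit = 1)
Discarding the end carry: 00100011110
Decimal check:
  00101101000 = 256 + 64 + 32 + 8 = 360
  00001001010 = 64 + 8 + 2 = 74
  360 - 74 = 286, and 00100011110 = 256 + 16 + 8 + 4 + 2 = 286 ✓



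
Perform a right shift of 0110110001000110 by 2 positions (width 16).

Original: 0110110001000110 (decimal 27718)
Shift right by 2 positions
Drop the 2 low bits; fill with zeros on the left
Result: 0001101100010001 (decimal 6929)
Equivalent: 27718 >> 2 = 27718 ÷ 2^2 = 6929



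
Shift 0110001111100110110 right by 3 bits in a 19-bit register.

Original: 0110001111100110110 (decimal 204598)
Shift right by 3 positions
Drop the 3 low bits; fill with zeros on the left
Result: 0000110001111100110 (decimal 25574)
Equivalent: 204598 >> 3 = 204598 ÷ 2^3 = 25574



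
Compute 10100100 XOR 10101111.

XOR: 1 when bits differ
  10100100
^ 10101111
----------
  00001011
Decimal: 164 ^ 175 = 11



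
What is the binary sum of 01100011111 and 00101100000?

Add column by column from the right: bit + bit + carry-in; write the sum mod 2, carry 1 when the sum is 2 or 3.
carry:  11000000000
        01100011111
+       00101100000
-------------------
       010001111111
(the carry out of the leftmost column, 0, becomes the leading bit)
Decimal check:
  01100011111 = 512 + 256 + 16 + 8 + 4 + 2 + 1 = 799
  00101100000 = 256 + 64 + 32 = 352
  799 + 352 = 1151, and 010001111111 = 1024 + 64 + 32 + 16 + 8 + 4 + 2 + 1 = 1151 ✓



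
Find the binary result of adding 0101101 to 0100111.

Add column by column from the right: bit + bit + carry-in; write the sum mod 2, carry 1 when the sum is 2 or 3.
carry:  1011110
        0101101
+       0100111
---------------
       01010100
(the carry out of the leftmost column, 0, becomes the leading bit)
Decimal check:
  0101101 = 32 + 8 + 4 + 1 = 45
  0100111 = 32 + 4 + 2 + 1 = 39
  45 + 39 = 84, and 01010100 = 64 + 16 + 4 = 84 ✓



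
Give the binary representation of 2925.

Using repeated division by 2:
2925 ÷ 2 = 1462 remainder 1
1462 ÷ 2 = 731 remainder 0
731 ÷ 2 = 365 remainder 1
365 ÷ 2 = 182 remainder 1
182 ÷ 2 = 91 remainder 0
91 ÷ 2 = 45 remainder 1
45 ÷ 2 = 22 remainder 1
22 ÷ 2 = 11 remainder 0
11 ÷ 2 = 5 remainder 1
5 ÷ 2 = 2 remainder 1
2 ÷ 2 = 1 remainder 0
1 ÷ 2 = 0 remainder 1
Reading remainders bottom to top: 101101101101



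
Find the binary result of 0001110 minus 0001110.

Method 1 - Direct subtraction (column by column from the right: bit − bit − borrow-in; if negative, add 2 and borrow 1 from the next column):
borrow: 0000000
        0001110
-       0001110
---------------
        0000000

Method 2 - Add two's complement:
Two's complement of 0001110: invert → 1110001, add 1 → 1110010
  0001110
+ 1110010
---------
 10000000  (end carry out of the top bit = 1)
Discarding the end carry: 0000000
Decimal check:
  0001110 = 8 + 4 + 2 = 14
  0001110 = 8 + 4 + 2 = 14
  14 - 14 = 0, and 0000000 = 0 ✓



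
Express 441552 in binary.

Using repeated division by 2:
441552 ÷ 2 = 220776 remainder 0
220776 ÷ 2 = 110388 remainder 0
110388 ÷ 2 = 55194 remainder 0
55194 ÷ 2 = 27597 remainder 0
27597 ÷ 2 = 13798 remainder 1
13798 ÷ 2 = 6899 remainder 0
6899 ÷ 2 = 3449 remainder 1
3449 ÷ 2 = 1724 remainder 1
1724 ÷ 2 = 862 remainder 0
862 ÷ 2 = 431 remainder 0
431 ÷ 2 = 215 remainder 1
215 ÷ 2 = 107 remainder 1
107 ÷ 2 = 53 remainder 1
53 ÷ 2 = 26 remainder 1
26 ÷ 2 = 13 remainder 0
13 ÷ 2 = 6 remainder 1
6 ÷ 2 = 3 remainder 0
3 ÷ 2 = 1 remainder 1
1 ÷ 2 = 0 remainder 1
Reading remainders bottom to top: 1101011110011010000



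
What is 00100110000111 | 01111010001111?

OR: 1 when either bit is 1
  00100110000111
| 01111010001111
----------------
  01111110001111
Decimal: 2439 | 7823 = 8079



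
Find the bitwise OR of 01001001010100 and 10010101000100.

OR: 1 when either bit is 1
  01001001010100
| 10010101000100
----------------
  11011101010100
Decimal: 4692 | 9540 = 14164



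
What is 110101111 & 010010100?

AND: 1 only when both bits are 1
  110101111
& 010010100
-----------
  010000100
Decimal: 431 & 148 = 132



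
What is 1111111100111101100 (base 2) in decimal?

Sum of powers of 2 for each 1-bit:
2^2 + 2^3 + 2^5 + 2^6 + 2^7 + 2^8 + 2^11 + 2^12 + 2^13 + 2^14 + 2^15 + 2^16 + 2^17 + 2^18
= 4 + 8 + 32 + 64 + 128 + 256 + 2048 + 4096 + 8192 + 16384 + 32768 + 65536 + 131072 + 262144
= 522732



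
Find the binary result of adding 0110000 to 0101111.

Add column by column from the right: bit + bit + carry-in; write the sum mod 2, carry 1 when the sum is 2 or 3.
carry:  1000000
        0110000
+       0101111
---------------
       01011111
(the carry out of the leftmost column, 0, becomes the leading bit)
Decimal check:
  0110000 = 32 + 16 = 48
  0101111 = 32 + 8 + 4 + 2 + 1 = 47
  48 + 47 = 95, and 01011111 = 64 + 16 + 8 + 4 + 2 + 1 = 95 ✓



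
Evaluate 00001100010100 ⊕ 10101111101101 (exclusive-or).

XOR: 1 when bits differ
  00001100010100
^ 10101111101101
----------------
  10100011111001
Decimal: 788 ^ 11245 = 10489



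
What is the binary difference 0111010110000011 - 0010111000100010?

Method 1 - Direct subtraction (column by column from the right: bit − bit − borrow-in; if negative, add 2 and borrow 1 from the next column):
borrow: 0001110011000000
        0111010110000011
-       0010111000100010
------------------------
        0100011101100001

Method 2 - Add two's complement:
Two's complement of 0010111000100010: invert → 1101000111011101, add 1 → 1101000111011110
  0111010110000011
+ 1101000111011110
------------------
 10100011101100001  (end carry out of the top bit = 1)
Discarding the end carry: 0100011101100001
Decimal check:
  0111010110000011 = 16384 + 8192 + 4096 + 1024 + 256 + 128 + 2 + 1 = 30083
  0010111000100010 = 8192 + 2048 + 1024 + 512 + 32 + 2 = 11810
  30083 - 11810 = 18273, and 0100011101100001 = 16384 + 1024 + 512 + 256 + 64 + 32 + 1 = 18273 ✓



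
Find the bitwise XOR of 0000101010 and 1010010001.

XOR: 1 when bits differ
  0000101010
^ 1010010001
------------
  1010111011
Decimal: 42 ^ 657 = 699



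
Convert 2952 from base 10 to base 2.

Using repeated division by 2:
2952 ÷ 2 = 1476 remainder 0
1476 ÷ 2 = 738 remainder 0
738 ÷ 2 = 369 remainder 0
369 ÷ 2 = 184 remainder 1
184 ÷ 2 = 92 remainder 0
92 ÷ 2 = 46 remainder 0
46 ÷ 2 = 23 remainder 0
23 ÷ 2 = 11 remainder 1
11 ÷ 2 = 5 remainder 1
5 ÷ 2 = 2 remainder 1
2 ÷ 2 = 1 remainder 0
1 ÷ 2 = 0 remainder 1
Reading remainders bottom to top: 101110001000



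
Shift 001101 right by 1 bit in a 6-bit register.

Original: 001101 (decimal 13)
Shift right by 1 position
Drop the 1 low bit; fill with zero on the left
Result: 000110 (decimal 6)
Equivalent: 13 >> 1 = 13 ÷ 2^1 = 6



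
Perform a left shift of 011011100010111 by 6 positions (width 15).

Original: 011011100010111 (decimal 14103)
Shift left by 6 positions
Append 6 zeros on the right and drop the 6 high bits that overflow the 15-bit width
Result: 100010111000000 (decimal 17856)
Equivalent: 14103 << 6 = 14103 × 2^6 = 902592, truncated to 15 bits = 17856



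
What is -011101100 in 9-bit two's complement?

Original: 011101100
Step 1 - Invert all bits: 100010011
Step 2 - Add 1: 100010100
Verification: 011101100 + 100010100 = 1000000000; discarding the end carry (carry out of the top bit) leaves the 9-bit value 000000000, as required for x + (-x)



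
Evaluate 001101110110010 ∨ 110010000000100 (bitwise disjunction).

OR: 1 when either bit is 1
  001101110110010
| 110010000000100
-----------------
  111111110110110
Decimal: 7090 | 25604 = 32694



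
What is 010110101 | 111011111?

OR: 1 when either bit is 1
  010110101
| 111011111
-----------
  111111111
Decimal: 181 | 479 = 511



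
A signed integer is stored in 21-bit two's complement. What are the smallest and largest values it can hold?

For 21-bit two's complement:
Minimum: -2^20 = -1048576
Maximum: 2^20 - 1 = 1048575



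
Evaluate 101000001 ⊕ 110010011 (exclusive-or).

XOR: 1 when bits differ
  101000001
^ 110010011
-----------
  011010010
Decimal: 321 ^ 403 = 210



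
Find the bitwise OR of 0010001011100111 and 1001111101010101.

OR: 1 when either bit is 1
  0010001011100111
| 1001111101010101
------------------
  1011111111110111
Decimal: 8935 | 40789 = 49143



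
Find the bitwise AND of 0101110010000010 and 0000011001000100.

AND: 1 only when both bits are 1
  0101110010000010
& 0000011001000100
------------------
  0000010000000000
Decimal: 23682 & 1604 = 1024



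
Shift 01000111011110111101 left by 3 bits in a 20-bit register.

Original: 01000111011110111101 (decimal 292797)
Shift left by 3 positions
Append 3 zeros on the right and drop the 3 high bits that overflow the 20-bit width
Result: 00111011110111101000 (decimal 245224)
Equivalent: 292797 << 3 = 292797 × 2^3 = 2342376, truncated to 20 bits = 245224



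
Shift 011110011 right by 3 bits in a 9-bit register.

Original: 011110011 (decimal 243)
Shift right by 3 positions
Drop the 3 low bits; fill with zeros on the left
Result: 000011110 (decimal 30)
Equivalent: 243 >> 3 = 243 ÷ 2^3 = 30



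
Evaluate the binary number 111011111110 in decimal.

Sum of powers of 2 for each 1-bit:
2^1 + 2^2 + 2^3 + 2^4 + 2^5 + 2^6 + 2^7 + 2^9 + 2^10 + 2^11
= 2 + 4 + 8 + 16 + 32 + 64 + 128 + 512 + 1024 + 2048
= 3838



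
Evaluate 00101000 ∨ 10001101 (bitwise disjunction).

OR: 1 when either bit is 1
  00101000
| 10001101
----------
  10101101
Decimal: 40 | 141 = 173



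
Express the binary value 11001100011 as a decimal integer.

Sum of powers of 2 for each 1-bit:
2^0 + 2^1 + 2^5 + 2^6 + 2^9 + 2^10
= 1 + 2 + 32 + 64 + 512 + 1024
= 1635



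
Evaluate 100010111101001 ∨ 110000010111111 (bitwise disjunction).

OR: 1 when either bit is 1
  100010111101001
| 110000010111111
-----------------
  110010111111111
Decimal: 17897 | 24767 = 26111



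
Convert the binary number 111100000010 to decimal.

Sum of powers of 2 for each 1-bit:
2^1 + 2^8 + 2^9 + 2^10 + 2^11
= 2 + 256 + 512 + 1024 + 2048
= 3842



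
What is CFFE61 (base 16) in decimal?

Expand by place value (powers of 16):
Digit values: C = 12, F = 15, E = 14
CFFE61 = 12 × 16^5 + 15 × 16^4 + 15 × 16^3 + 14 × 16^2 + 6 × 16^1 + 1 × 16^0
= 12 × 1048576 + 15 × 65536 + 15 × 4096 + 14 × 256 + 6 × 16 + 1 × 1
= 12582912 + 983040 + 61440 + 3584 + 96 + 1
= 13631073



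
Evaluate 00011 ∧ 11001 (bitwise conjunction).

AND: 1 only when both bits are 1
  00011
& 11001
-------
  00001
Decimal: 3 & 25 = 1



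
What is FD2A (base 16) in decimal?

Expand by place value (powers of 16):
Digit values: F = 15, D = 13, A = 10
FD2A = 15 × 16^3 + 13 × 16^2 + 2 × 16^1 + 10 × 16^0
= 15 × 4096 + 13 × 256 + 2 × 16 + 10 × 1
= 61440 + 3328 + 32 + 10
= 64810



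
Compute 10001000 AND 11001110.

AND: 1 only when both bits are 1
  10001000
& 11001110
----------
  10001000
Decimal: 136 & 206 = 136



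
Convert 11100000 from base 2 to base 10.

Sum of powers of 2 for each 1-bit:
2^5 + 2^6 + 2^7
= 32 + 64 + 128
= 224



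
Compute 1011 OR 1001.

OR: 1 when either bit is 1
  1011
| 1001
------
  1011
Decimal: 11 | 9 = 11



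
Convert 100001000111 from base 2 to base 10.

Sum of powers of 2 for each 1-bit:
2^0 + 2^1 + 2^2 + 2^6 + 2^11
= 1 + 2 + 4 + 64 + 2048
= 2119



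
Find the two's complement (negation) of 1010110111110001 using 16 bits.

Original (sign bit 1, negative): 1010110111110001
Step 1 - Invert all bits: 0101001000001110
Step 2 - Add 1: 0101001000001111
Verification: 1010110111110001 + 0101001000001111 = 10000000000000000; discarding the end carry (carry out of the top bit) leaves the 16-bit value 0000000000000000, as required for x + (-x)



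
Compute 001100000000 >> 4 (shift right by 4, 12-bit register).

Original: 001100000000 (decimal 768)
Shift right by 4 positions
Drop the 4 low bits; fill with zeros on the left
Result: 000000110000 (decimal 48)
Equivalent: 768 >> 4 = 768 ÷ 2^4 = 48



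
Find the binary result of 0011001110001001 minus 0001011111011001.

Method 1 - Direct subtraction (column by column from the right: bit − bit − borrow-in; if negative, add 2 and borrow 1 from the next column):
borrow: 0011111111100000
        0011001110001001
-       0001011111011001
------------------------
        0001101110110000

Method 2 - Add two's complement:
Two's complement of 0001011111011001: invert → 1110100000100110, add 1 → 1110100000100111
  0011001110001001
+ 1110100000100111
------------------
 10001101110110000  (end carry out of the top bit = 1)
Discarding the end carry: 0001101110110000
Decimal check:
  0011001110001001 = 8192 + 4096 + 512 + 256 + 128 + 8 + 1 = 13193
  0001011111011001 = 4096 + 1024 + 512 + 256 + 128 + 64 + 16 + 8 + 1 = 6105
  13193 - 6105 = 7088, and 0001101110110000 = 4096 + 2048 + 512 + 256 + 128 + 32 + 16 = 7088 ✓



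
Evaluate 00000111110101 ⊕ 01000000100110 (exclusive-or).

XOR: 1 when bits differ
  00000111110101
^ 01000000100110
----------------
  01000111010011
Decimal: 501 ^ 4134 = 4563



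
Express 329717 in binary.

Using repeated division by 2:
329717 ÷ 2 = 164858 remainder 1
164858 ÷ 2 = 82429 remainder 0
82429 ÷ 2 = 41214 remainder 1
41214 ÷ 2 = 20607 remainder 0
20607 ÷ 2 = 10303 remainder 1
10303 ÷ 2 = 5151 remainder 1
5151 ÷ 2 = 2575 remainder 1
2575 ÷ 2 = 1287 remainder 1
1287 ÷ 2 = 643 remainder 1
643 ÷ 2 = 321 remainder 1
321 ÷ 2 = 160 remainder 1
160 ÷ 2 = 80 remainder 0
80 ÷ 2 = 40 remainder 0
40 ÷ 2 = 20 remainder 0
20 ÷ 2 = 10 remainder 0
10 ÷ 2 = 5 remainder 0
5 ÷ 2 = 2 remainder 1
2 ÷ 2 = 1 remainder 0
1 ÷ 2 = 0 remainder 1
Reading remainders bottom to top: 1010000011111110101



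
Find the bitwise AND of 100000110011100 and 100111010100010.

AND: 1 only when both bits are 1
  100000110011100
& 100111010100010
-----------------
  100000010000000
Decimal: 16796 & 20130 = 16512



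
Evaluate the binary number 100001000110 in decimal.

Sum of powers of 2 for each 1-bit:
2^1 + 2^2 + 2^6 + 2^11
= 2 + 4 + 64 + 2048
= 2118



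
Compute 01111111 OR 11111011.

OR: 1 when either bit is 1
  01111111
| 11111011
----------
  11111111
Decimal: 127 | 251 = 255



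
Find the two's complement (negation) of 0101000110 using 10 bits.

Original: 0101000110
Step 1 - Invert all bits: 1010111001
Step 2 - Add 1: 1010111010
Verification: 0101000110 + 1010111010 = 10000000000; discarding the end carry (carry out of the top bit) leaves the 10-bit value 0000000000, as required for x + (-x)



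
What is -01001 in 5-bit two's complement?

Original: 01001
Step 1 - Invert all bits: 10110
Step 2 - Add 1: 10111
Verification: 01001 + 10111 = 100000; discarding the end carry (carry out of the top bit) leaves the 5-bit value 00000, as required for x + (-x)



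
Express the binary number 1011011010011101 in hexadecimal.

Group into 4-bit nibbles from right:
  1011 = B
  0110 = 6
  1001 = 9
  1101 = D
Result: B69D



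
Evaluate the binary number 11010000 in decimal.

Sum of powers of 2 for each 1-bit:
2^4 + 2^6 + 2^7
= 16 + 64 + 128
= 208



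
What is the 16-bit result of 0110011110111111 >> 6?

Original: 0110011110111111 (decimal 26559)
Shift right by 6 positions
Drop the 6 low bits; fill with zeros on the left
Result: 0000000110011110 (decimal 414)
Equivalent: 26559 >> 6 = 26559 ÷ 2^6 = 414



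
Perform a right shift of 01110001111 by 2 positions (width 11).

Original: 01110001111 (decimal 911)
Shift right by 2 positions
Drop the 2 low bits; fill with zeros on the left
Result: 00011100011 (decimal 227)
Equivalent: 911 >> 2 = 911 ÷ 2^2 = 227



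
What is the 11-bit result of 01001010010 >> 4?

Original: 01001010010 (decimal 594)
Shift right by 4 positions
Drop the 4 low bits; fill with zeros on the left
Result: 00000100101 (decimal 37)
Equivalent: 594 >> 4 = 594 ÷ 2^4 = 37



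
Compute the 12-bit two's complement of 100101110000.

Original (sign bit 1, negative): 100101110000
Step 1 - Invert all bits: 011010001111
Step 2 - Add 1: 011010010000
Verification: 100101110000 + 011010010000 = 1000000000000; discarding the end carry (carry out of the top bit) leaves the 12-bit value 000000000000, as required for x + (-x)



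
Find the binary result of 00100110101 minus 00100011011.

Method 1 - Direct subtraction (column by column from the right: bit − bit − borrow-in; if negative, add 2 and borrow 1 from the next column):
borrow: 00000110100
        00100110101
-       00100011011
-------------------
        00000011010

Method 2 - Add two's complement:
Two's complement of 00100011011: invert → 11011100100, add 1 → 11011100101
  00100110101
+ 11011100101
-------------
 100000011010  (end carry out of the top bit = 1)
Discarding the end carry: 00000011010
Decimal check:
  00100110101 = 256 + 32 + 16 + 4 + 1 = 309
  00100011011 = 256 + 16 + 8 + 2 + 1 = 283
  309 - 283 = 26, and 00000011010 = 16 + 8 + 2 = 26 ✓



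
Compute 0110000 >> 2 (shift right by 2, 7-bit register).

Original: 0110000 (decimal 48)
Shift right by 2 positions
Drop the 2 low bits; fill with zeros on the left
Result: 0001100 (decimal 12)
Equivalent: 48 >> 2 = 48 ÷ 2^2 = 12



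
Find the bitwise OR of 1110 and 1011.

OR: 1 when either bit is 1
  1110
| 1011
------
  1111
Decimal: 14 | 11 = 15



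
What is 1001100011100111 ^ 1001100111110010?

XOR: 1 when bits differ
  1001100011100111
^ 1001100111110010
------------------
  0000000100010101
Decimal: 39143 ^ 39410 = 277



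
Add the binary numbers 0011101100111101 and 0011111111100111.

Add column by column from the right: bit + bit + carry-in; write the sum mod 2, carry 1 when the sum is 2 or 3.
carry:  0111111111111110
        0011101100111101
+       0011111111100111
------------------------
       00111101100100100
(the carry out of the leftmost column, 0, becomes the leading bit)
Decimal check:
  0011101100111101 = 8192 + 4096 + 2048 + 512 + 256 + 32 + 16 + 8 + 4 + 1 = 15165
  0011111111100111 = 8192 + 4096 + 2048 + 1024 + 512 + 256 + 128 + 64 + 32 + 4 + 2 + 1 = 16359
  15165 + 16359 = 31524, and 00111101100100100 = 16384 + 8192 + 4096 + 2048 + 512 + 256 + 32 + 4 = 31524 ✓



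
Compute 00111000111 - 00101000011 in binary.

Method 1 - Direct subtraction (column by column from the right: bit − bit − borrow-in; if negative, add 2 and borrow 1 from the next column):
borrow: 00000000000
        00111000111
-       00101000011
-------------------
        00010000100

Method 2 - Add two's complement:
Two's complement of 00101000011: invert → 11010111100, add 1 → 11010111101
  00111000111
+ 11010111101
-------------
 100010000100  (end carry out of the top bit = 1)
Discarding the end carry: 00010000100
Decimal check:
  00111000111 = 256 + 128 + 64 + 4 + 2 + 1 = 455
  00101000011 = 256 + 64 + 2 + 1 = 323
  455 - 323 = 132, and 00010000100 = 128 + 4 = 132 ✓



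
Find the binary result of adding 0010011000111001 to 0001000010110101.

Add column by column from the right: bit + bit + carry-in; write the sum mod 2, carry 1 when the sum is 2 or 3.
carry:  0000000001100010
        0010011000111001
+       0001000010110101
------------------------
       00011011011101110
(the carry out of the leftmost column, 0, becomes the leading bit)
Decimal check:
  0010011000111001 = 8192 + 1024 + 512 + 32 + 16 + 8 + 1 = 9785
  0001000010110101 = 4096 + 128 + 32 + 16 + 4 + 1 = 4277
  9785 + 4277 = 14062, and 00011011011101110 = 8192 + 4096 + 1024 + 512 + 128 + 64 + 32 + 8 + 4 + 2 = 14062 ✓



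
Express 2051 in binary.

Using repeated division by 2:
2051 ÷ 2 = 1025 remainder 1
1025 ÷ 2 = 512 remainder 1
512 ÷ 2 = 256 remainder 0
256 ÷ 2 = 128 remainder 0
128 ÷ 2 = 64 remainder 0
64 ÷ 2 = 32 remainder 0
32 ÷ 2 = 16 remainder 0
16 ÷ 2 = 8 remainder 0
8 ÷ 2 = 4 remainder 0
4 ÷ 2 = 2 remainder 0
2 ÷ 2 = 1 remainder 0
1 ÷ 2 = 0 remainder 1
Reading remainders bottom to top: 100000000011



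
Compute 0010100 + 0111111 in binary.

Add column by column from the right: bit + bit + carry-in; write the sum mod 2, carry 1 when the sum is 2 or 3.
carry:  1111000
        0010100
+       0111111
---------------
       01010011
(the carry out of the leftmost column, 0, becomes the leading bit)
Decimal check:
  0010100 = 16 + 4 = 20
  0111111 = 32 + 16 + 8 + 4 + 2 + 1 = 63
  20 + 63 = 83, and 01010011 = 64 + 16 + 2 + 1 = 83 ✓



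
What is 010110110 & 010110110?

AND: 1 only when both bits are 1
  010110110
& 010110110
-----------
  010110110
Decimal: 182 & 182 = 182



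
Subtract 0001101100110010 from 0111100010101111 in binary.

Method 1 - Direct subtraction (column by column from the right: bit − bit − borrow-in; if negative, add 2 and borrow 1 from the next column):
borrow: 0011111011100000
        0111100010101111
-       0001101100110010
------------------------
        0101110101111101

Method 2 - Add two's complement:
Two's complement of 0001101100110010: invert → 1110010011001101, add 1 → 1110010011001110
  0111100010101111
+ 1110010011001110
------------------
 10101110101111101  (end carry out of the top bit = 1)
Discarding the end carry: 0101110101111101
Decimal check:
  0111100010101111 = 16384 + 8192 + 4096 + 2048 + 128 + 32 + 8 + 4 + 2 + 1 = 30895
  0001101100110010 = 4096 + 2048 + 512 + 256 + 32 + 16 + 2 = 6962
  30895 - 6962 = 23933, and 0101110101111101 = 16384 + 4096 + 2048 + 1024 + 256 + 64 + 32 + 16 + 8 + 4 + 1 = 23933 ✓



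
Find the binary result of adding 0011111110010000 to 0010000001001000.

Add column by column from the right: bit + bit + carry-in; write the sum mod 2, carry 1 when the sum is 2 or 3.
carry:  0100000000000000
        0011111110010000
+       0010000001001000
------------------------
       00101111111011000
(the carry out of the leftmost column, 0, becomes the leading bit)
Decimal check:
  0011111110010000 = 8192 + 4096 + 2048 + 1024 + 512 + 256 + 128 + 16 = 16272
  0010000001001000 = 8192 + 64 + 8 = 8264
  16272 + 8264 = 24536, and 00101111111011000 = 16384 + 4096 + 2048 + 1024 + 512 + 256 + 128 + 64 + 16 + 8 = 24536 ✓

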